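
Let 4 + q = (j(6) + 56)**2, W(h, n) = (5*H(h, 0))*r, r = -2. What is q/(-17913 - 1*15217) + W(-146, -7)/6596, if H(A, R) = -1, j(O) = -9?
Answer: -355322/5463137 ≈ -0.065040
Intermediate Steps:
W(h, n) = 10 (W(h, n) = (5*(-1))*(-2) = -5*(-2) = 10)
q = 2205 (q = -4 + (-9 + 56)**2 = -4 + 47**2 = -4 + 2209 = 2205)
q/(-17913 - 1*15217) + W(-146, -7)/6596 = 2205/(-17913 - 1*15217) + 10/6596 = 2205/(-17913 - 15217) + 10*(1/6596) = 2205/(-33130) + 5/3298 = 2205*(-1/33130) + 5/3298 = -441/6626 + 5/3298 = -355322/5463137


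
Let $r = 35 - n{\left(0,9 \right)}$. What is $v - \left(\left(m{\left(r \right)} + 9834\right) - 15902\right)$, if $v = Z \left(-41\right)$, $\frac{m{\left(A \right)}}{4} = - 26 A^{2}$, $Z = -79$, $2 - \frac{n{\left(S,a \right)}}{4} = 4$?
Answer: $201603$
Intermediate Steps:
$n{\left(S,a \right)} = -8$ ($n{\left(S,a \right)} = 8 - 16 = -8$)
$r = 43$ ($r = 35 - -8 = 35 + 8 = 43$)
$m{\left(A \right)} = - 104 A^{2}$ ($m{\left(A \right)} = 4 \left(- 26 A^{2}\right) = - 104 A^{2}$)
$v = 3239$ ($v = \left(-79\right) \left(-41\right) = 3239$)
$v - \left(\left(m{\left(r \right)} + 9834\right) - 15902\right) = 3239 - \left(\left(- 104 \cdot 43^{2} + 9834\right) - 15902\right) = 3239 - \left(\left(\left(-104\right) 1849 + 9834\right) - 15902\right) = 3239 - \left(\left(-192296 + 9834\right) - 15902\right) = 3239 - \left(-182462 - 15902\right) = 3239 - -198364 = 3239 + 198364 = 201603$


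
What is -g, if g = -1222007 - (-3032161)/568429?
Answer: 694621184842/568429 ≈ 1.2220e+6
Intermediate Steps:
g = -694621184842/568429 (g = -1222007 - (-3032161)/568429 = -1222007 - 1*(-3032161/568429) = -1222007 + 3032161/568429 = -694621184842/568429 ≈ -1.2220e+6)
-g = -1*(-694621184842/568429) = 694621184842/568429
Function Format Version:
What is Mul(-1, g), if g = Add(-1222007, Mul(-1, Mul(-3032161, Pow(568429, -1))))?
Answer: Rational(694621184842, 568429) ≈ 1.2220e+6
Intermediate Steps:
g = Rational(-694621184842, 568429) (g = Add(-1222007, Mul(-1, Mul(-3032161, Rational(1, 568429)))) = Add(-1222007, Mul(-1, Rational(-3032161, 568429))) = Add(-1222007, Rational(3032161, 568429)) = Rational(-694621184842, 568429) ≈ -1.2220e+6)
Mul(-1, g) = Mul(-1, Rational(-694621184842, 568429)) = Rational(694621184842, 568429)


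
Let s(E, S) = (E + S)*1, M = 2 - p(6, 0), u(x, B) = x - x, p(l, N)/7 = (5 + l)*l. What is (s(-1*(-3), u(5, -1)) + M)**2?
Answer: 208849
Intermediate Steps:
p(l, N) = 7*l*(5 + l) (p(l, N) = 7*((5 + l)*l) = 7*(l*(5 + l)) = 7*l*(5 + l))
u(x, B) = 0
M = -460 (M = 2 - 7*6*(5 + 6) = 2 - 7*6*11 = 2 - 1*462 = 2 - 462 = -460)
s(E, S) = E + S
(s(-1*(-3), u(5, -1)) + M)**2 = ((-1*(-3) + 0) - 460)**2 = ((3 + 0) - 460)**2 = (3 - 460)**2 = (-457)**2 = 208849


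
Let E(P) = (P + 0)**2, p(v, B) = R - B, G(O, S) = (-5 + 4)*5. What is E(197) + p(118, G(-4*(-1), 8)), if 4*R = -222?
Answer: 77517/2 ≈ 38759.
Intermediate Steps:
R = -111/2 (R = (1/4)*(-222) = -111/2 ≈ -55.500)
G(O, S) = -5 (G(O, S) = -1*5 = -5)
p(v, B) = -111/2 - B
E(P) = P**2
E(197) + p(118, G(-4*(-1), 8)) = 197**2 + (-111/2 - 1*(-5)) = 38809 + (-111/2 + 5) = 38809 - 101/2 = 77517/2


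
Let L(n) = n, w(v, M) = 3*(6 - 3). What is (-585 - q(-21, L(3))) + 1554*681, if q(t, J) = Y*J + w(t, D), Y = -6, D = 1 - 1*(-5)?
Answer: 1057698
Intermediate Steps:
D = 6 (D = 1 + 5 = 6)
w(v, M) = 9 (w(v, M) = 3*3 = 9)
q(t, J) = 9 - 6*J (q(t, J) = -6*J + 9 = 9 - 6*J)
(-585 - q(-21, L(3))) + 1554*681 = (-585 - (9 - 6*3)) + 1554*681 = (-585 - (9 - 18)) + 1058274 = (-585 - 1*(-9)) + 1058274 = (-585 + 9) + 1058274 = -576 + 1058274 = 1057698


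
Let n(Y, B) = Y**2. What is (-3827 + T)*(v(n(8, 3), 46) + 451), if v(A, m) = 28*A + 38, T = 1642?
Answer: -4983985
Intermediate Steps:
v(A, m) = 38 + 28*A
(-3827 + T)*(v(n(8, 3), 46) + 451) = (-3827 + 1642)*((38 + 28*8**2) + 451) = -2185*((38 + 28*64) + 451) = -2185*((38 + 1792) + 451) = -2185*(1830 + 451) = -2185*2281 = -4983985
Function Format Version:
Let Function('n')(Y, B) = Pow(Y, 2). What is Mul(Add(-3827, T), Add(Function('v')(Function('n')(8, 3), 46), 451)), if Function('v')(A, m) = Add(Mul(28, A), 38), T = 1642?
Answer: -4983985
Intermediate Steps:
Function('v')(A, m) = Add(38, Mul(28, A))
Mul(Add(-3827, T), Add(Function('v')(Function('n')(8, 3), 46), 451)) = Mul(Add(-3827, 1642), Add(Add(38, Mul(28, Pow(8, 2))), 451)) = Mul(-2185, Add(Add(38, Mul(28, 64)), 451)) = Mul(-2185, Add(Add(38, 1792), 451)) = Mul(-2185, Add(1830, 451)) = Mul(-2185, 2281) = -4983985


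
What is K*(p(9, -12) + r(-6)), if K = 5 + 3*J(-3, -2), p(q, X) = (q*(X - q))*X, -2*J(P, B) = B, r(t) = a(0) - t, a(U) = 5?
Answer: 18232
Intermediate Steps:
r(t) = 5 - t
J(P, B) = -B/2
p(q, X) = X*q*(X - q)
K = 8 (K = 5 + 3*(-1/2*(-2)) = 5 + 3*1 = 5 + 3 = 8)
K*(p(9, -12) + r(-6)) = 8*(-12*9*(-12 - 1*9) + (5 - 1*(-6))) = 8*(-12*9*(-12 - 9) + (5 + 6)) = 8*(-12*9*(-21) + 11) = 8*(2268 + 11) = 8*2279 = 18232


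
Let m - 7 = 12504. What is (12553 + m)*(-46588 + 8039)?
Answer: -966192136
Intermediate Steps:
m = 12511 (m = 7 + 12504 = 12511)
(12553 + m)*(-46588 + 8039) = (12553 + 12511)*(-46588 + 8039) = 25064*(-38549) = -966192136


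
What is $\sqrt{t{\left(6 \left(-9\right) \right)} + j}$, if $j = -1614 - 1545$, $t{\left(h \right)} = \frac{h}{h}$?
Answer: $i \sqrt{3158} \approx 56.196 i$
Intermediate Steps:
$t{\left(h \right)} = 1$
$j = -3159$ ($j = -1614 - 1545 = -3159$)
$\sqrt{t{\left(6 \left(-9\right) \right)} + j} = \sqrt{1 - 3159} = \sqrt{-3158} = i \sqrt{3158}$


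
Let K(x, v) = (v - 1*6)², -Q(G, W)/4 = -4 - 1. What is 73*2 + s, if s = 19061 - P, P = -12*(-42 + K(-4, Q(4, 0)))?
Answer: 21055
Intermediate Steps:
Q(G, W) = 20 (Q(G, W) = -4*(-4 - 1) = -4*(-5) = 20)
K(x, v) = (-6 + v)² (K(x, v) = (v - 6)² = (-6 + v)²)
P = -1848 (P = -12*(-42 + (-6 + 20)²) = -12*(-42 + 14²) = -12*(-42 + 196) = -12*154 = -1848)
s = 20909 (s = 19061 - 1*(-1848) = 19061 + 1848 = 20909)
73*2 + s = 73*2 + 20909 = 146 + 20909 = 21055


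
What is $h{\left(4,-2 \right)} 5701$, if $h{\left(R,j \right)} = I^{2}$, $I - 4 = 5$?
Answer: $461781$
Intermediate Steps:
$I = 9$ ($I = 4 + 5 = 9$)
$h{\left(R,j \right)} = 81$ ($h{\left(R,j \right)} = 9^{2} = 81$)
$h{\left(4,-2 \right)} 5701 = 81 \cdot 5701 = 461781$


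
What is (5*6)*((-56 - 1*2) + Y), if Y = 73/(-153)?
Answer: -89470/51 ≈ -1754.3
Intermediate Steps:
Y = -73/153 (Y = 73*(-1/153) = -73/153 ≈ -0.47712)
(5*6)*((-56 - 1*2) + Y) = (5*6)*((-56 - 1*2) - 73/153) = 30*((-56 - 2) - 73/153) = 30*(-58 - 73/153) = 30*(-8947/153) = -89470/51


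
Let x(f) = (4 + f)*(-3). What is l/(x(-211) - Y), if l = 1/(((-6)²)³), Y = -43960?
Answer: 1/2079971136 ≈ 4.8078e-10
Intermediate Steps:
x(f) = -12 - 3*f
l = 1/46656 (l = 1/(36³) = 1/46656 ≈ 2.1433e-5)
l/(x(-211) - Y) = 1/(46656*((-12 - 3*(-211)) - 1*(-43960))) = 1/(46656*((-12 + 633) + 43960)) = 1/(46656*(621 + 43960)) = (1/46656)/44581 = (1/46656)*(1/44581) = 1/2079971136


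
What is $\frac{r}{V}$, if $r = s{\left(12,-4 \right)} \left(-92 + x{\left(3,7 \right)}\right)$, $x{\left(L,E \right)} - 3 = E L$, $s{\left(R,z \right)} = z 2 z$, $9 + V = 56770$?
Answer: $- \frac{2176}{56761} \approx -0.038336$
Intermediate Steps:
$V = 56761$ ($V = -9 + 56770 = 56761$)
$s{\left(R,z \right)} = 2 z^{2}$ ($s{\left(R,z \right)} = 2 z z = 2 z^{2}$)
$x{\left(L,E \right)} = 3 + E L$
$r = -2176$ ($r = 2 \left(-4\right)^{2} \left(-92 + \left(3 + 7 \cdot 3\right)\right) = 2 \cdot 16 \left(-92 + \left(3 + 21\right)\right) = 32 \left(-92 + 24\right) = 32 \left(-68\right) = -2176$)
$\frac{r}{V} = - \frac{2176}{56761}$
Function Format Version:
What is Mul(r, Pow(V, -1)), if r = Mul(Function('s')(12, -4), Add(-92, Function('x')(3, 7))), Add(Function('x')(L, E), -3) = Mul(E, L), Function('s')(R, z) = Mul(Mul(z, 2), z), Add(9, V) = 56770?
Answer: Rational(-2176, 56761) ≈ -0.038336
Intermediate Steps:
V = 56761 (V = Add(-9, 56770) = 56761)
Function('s')(R, z) = Mul(2, Pow(z, 2)) (Function('s')(R, z) = Mul(Mul(2, z), z) = Mul(2, Pow(z, 2)))
Function('x')(L, E) = Add(3, Mul(E, L))
r = -2176 (r = Mul(Mul(2, Pow(-4, 2)), Add(-92, Add(3, Mul(7, 3)))) = Mul(Mul(2, 16), Add(-92, Add(3, 21))) = Mul(32, Add(-92, 24)) = Mul(32, -68) = -2176)
Mul(r, Pow(V, -1)) = Mul(-2176, Pow(56761, -1)) = Mul(-2176, Rational(1, 56761)) = Rational(-2176, 56761)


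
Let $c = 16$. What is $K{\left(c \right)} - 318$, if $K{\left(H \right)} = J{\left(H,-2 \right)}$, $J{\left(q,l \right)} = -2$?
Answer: $-320$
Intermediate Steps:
$K{\left(H \right)} = -2$
$K{\left(c \right)} - 318 = -2 - 318 = -320$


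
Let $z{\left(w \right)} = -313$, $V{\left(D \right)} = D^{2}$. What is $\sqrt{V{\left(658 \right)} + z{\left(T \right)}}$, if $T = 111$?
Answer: $\sqrt{432651} \approx 657.76$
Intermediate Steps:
$\sqrt{V{\left(658 \right)} + z{\left(T \right)}} = \sqrt{658^{2} - 313} = \sqrt{432964 - 313} = \sqrt{432651}$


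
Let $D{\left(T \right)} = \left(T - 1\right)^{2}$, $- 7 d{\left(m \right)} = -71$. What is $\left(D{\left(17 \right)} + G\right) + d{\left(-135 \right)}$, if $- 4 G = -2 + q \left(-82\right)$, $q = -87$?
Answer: $- \frac{10618}{7} \approx -1516.9$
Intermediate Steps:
$d{\left(m \right)} = \frac{71}{7}$ ($d{\left(m \right)} = \left(- \frac{1}{7}\right) \left(-71\right) = \frac{71}{7}$)
$D{\left(T \right)} = \left(-1 + T\right)^{2}$
$G = -1783$ ($G = - \frac{-2 - -7134}{4} = - \frac{-2 + 7134}{4} = \left(- \frac{1}{4}\right) 7132 = -1783$)
$\left(D{\left(17 \right)} + G\right) + d{\left(-135 \right)} = \left(\left(-1 + 17\right)^{2} - 1783\right) + \frac{71}{7} = \left(16^{2} - 1783\right) + \frac{71}{7} = \left(256 - 1783\right) + \frac{71}{7} = -1527 + \frac{71}{7} = - \frac{10618}{7}$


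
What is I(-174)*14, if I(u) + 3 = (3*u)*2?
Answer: -14658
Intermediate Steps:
I(u) = -3 + 6*u (I(u) = -3 + (3*u)*2 = -3 + 6*u)
I(-174)*14 = (-3 + 6*(-174))*14 = (-3 - 1044)*14 = -1047*14 = -14658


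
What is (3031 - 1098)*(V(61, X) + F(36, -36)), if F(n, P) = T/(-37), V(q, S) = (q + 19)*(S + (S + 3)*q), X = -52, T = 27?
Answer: -17399681071/37 ≈ -4.7026e+8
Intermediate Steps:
V(q, S) = (19 + q)*(S + q*(3 + S)) (V(q, S) = (19 + q)*(S + (3 + S)*q) = (19 + q)*(S + q*(3 + S)))
F(n, P) = -27/37 (F(n, P) = 27/(-37) = 27*(-1/37) = -27/37)
(3031 - 1098)*(V(61, X) + F(36, -36)) = (3031 - 1098)*((3*61² + 19*(-52) + 57*61 - 52*61² + 20*(-52)*61) - 27/37) = 1933*((3*3721 - 988 + 3477 - 52*3721 - 63440) - 27/37) = 1933*((11163 - 988 + 3477 - 193492 - 63440) - 27/37) = 1933*(-243280 - 27/37) = 1933*(-9001387/37) = -17399681071/37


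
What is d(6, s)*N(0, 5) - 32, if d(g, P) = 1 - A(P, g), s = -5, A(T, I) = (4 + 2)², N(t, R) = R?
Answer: -207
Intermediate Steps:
A(T, I) = 36 (A(T, I) = 6² = 36)
d(g, P) = -35 (d(g, P) = 1 - 1*36 = 1 - 36 = -35)
d(6, s)*N(0, 5) - 32 = -35*5 - 32 = -175 - 32 = -207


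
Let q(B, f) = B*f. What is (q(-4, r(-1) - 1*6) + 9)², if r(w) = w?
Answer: 1369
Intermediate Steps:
(q(-4, r(-1) - 1*6) + 9)² = (-4*(-1 - 1*6) + 9)² = (-4*(-1 - 6) + 9)² = (-4*(-7) + 9)² = (28 + 9)² = 37² = 1369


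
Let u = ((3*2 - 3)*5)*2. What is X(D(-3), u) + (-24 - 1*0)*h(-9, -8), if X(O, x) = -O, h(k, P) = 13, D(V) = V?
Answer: -309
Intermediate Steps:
u = 30 (u = ((6 - 3)*5)*2 = (3*5)*2 = 15*2 = 30)
X(D(-3), u) + (-24 - 1*0)*h(-9, -8) = -1*(-3) + (-24 - 1*0)*13 = 3 + (-24 + 0)*13 = 3 - 24*13 = 3 - 312 = -309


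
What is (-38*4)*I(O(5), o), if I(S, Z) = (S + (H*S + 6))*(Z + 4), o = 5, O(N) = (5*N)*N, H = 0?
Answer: -179208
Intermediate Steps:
O(N) = 5*N**2
I(S, Z) = (4 + Z)*(6 + S) (I(S, Z) = (S + (0*S + 6))*(Z + 4) = (S + (0 + 6))*(4 + Z) = (S + 6)*(4 + Z) = (6 + S)*(4 + Z) = (4 + Z)*(6 + S))
(-38*4)*I(O(5), o) = (-38*4)*(24 + 4*(5*5**2) + 6*5 + (5*5**2)*5) = -152*(24 + 4*(5*25) + 30 + (5*25)*5) = -152*(24 + 4*125 + 30 + 125*5) = -152*(24 + 500 + 30 + 625) = -152*1179 = -179208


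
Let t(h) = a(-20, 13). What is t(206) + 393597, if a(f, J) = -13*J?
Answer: 393428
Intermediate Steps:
t(h) = -169 (t(h) = -13*13 = -169)
t(206) + 393597 = -169 + 393597 = 393428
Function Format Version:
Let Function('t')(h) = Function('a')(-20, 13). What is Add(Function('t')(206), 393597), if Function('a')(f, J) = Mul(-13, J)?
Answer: 393428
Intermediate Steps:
Function('t')(h) = -169 (Function('t')(h) = Mul(-13, 13) = -169)
Add(Function('t')(206), 393597) = Add(-169, 393597) = 393428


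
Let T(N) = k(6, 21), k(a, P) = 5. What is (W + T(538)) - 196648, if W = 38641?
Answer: -158002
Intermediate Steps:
T(N) = 5
(W + T(538)) - 196648 = (38641 + 5) - 196648 = 38646 - 196648 = -158002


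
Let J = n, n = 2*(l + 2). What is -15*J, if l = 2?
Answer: -120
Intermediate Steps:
n = 8 (n = 2*(2 + 2) = 2*4 = 8)
J = 8
-15*J = -15*8 = -120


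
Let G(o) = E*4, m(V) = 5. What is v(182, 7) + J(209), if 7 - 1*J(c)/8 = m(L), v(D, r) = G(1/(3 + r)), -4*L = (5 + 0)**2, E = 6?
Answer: 40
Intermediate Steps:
L = -25/4 (L = -(5 + 0)**2/4 = -1/4*5**2 = -1/4*25 = -25/4 ≈ -6.2500)
G(o) = 24 (G(o) = 6*4 = 24)
v(D, r) = 24
J(c) = 16 (J(c) = 56 - 8*5 = 56 - 40 = 16)
v(182, 7) + J(209) = 24 + 16 = 40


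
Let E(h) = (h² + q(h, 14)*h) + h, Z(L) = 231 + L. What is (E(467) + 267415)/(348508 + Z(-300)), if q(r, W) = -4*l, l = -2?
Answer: 489707/348439 ≈ 1.4054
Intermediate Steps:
q(r, W) = 8 (q(r, W) = -4*(-2) = 8)
E(h) = h² + 9*h (E(h) = (h² + 8*h) + h = h² + 9*h)
(E(467) + 267415)/(348508 + Z(-300)) = (467*(9 + 467) + 267415)/(348508 + (231 - 300)) = (467*476 + 267415)/(348508 - 69) = (222292 + 267415)/348439 = 489707*(1/348439) = 489707/348439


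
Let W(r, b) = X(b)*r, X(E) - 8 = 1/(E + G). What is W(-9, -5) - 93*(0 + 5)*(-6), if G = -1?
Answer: 5439/2 ≈ 2719.5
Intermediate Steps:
X(E) = 8 + 1/(-1 + E) (X(E) = 8 + 1/(E - 1) = 8 + 1/(-1 + E))
W(r, b) = r*(-7 + 8*b)/(-1 + b) (W(r, b) = ((-7 + 8*b)/(-1 + b))*r = r*(-7 + 8*b)/(-1 + b))
W(-9, -5) - 93*(0 + 5)*(-6) = -9*(-7 + 8*(-5))/(-1 - 5) - 93*(0 + 5)*(-6) = -9*(-7 - 40)/(-6) - 465*(-6) = -9*(-1/6)*(-47) - 93*(-30) = -141/2 + 2790 = 5439/2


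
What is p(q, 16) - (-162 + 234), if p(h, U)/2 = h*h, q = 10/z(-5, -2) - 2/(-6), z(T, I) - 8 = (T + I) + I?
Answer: 1034/9 ≈ 114.89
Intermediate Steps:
z(T, I) = 8 + T + 2*I (z(T, I) = 8 + ((T + I) + I) = 8 + ((I + T) + I) = 8 + (T + 2*I) = 8 + T + 2*I)
q = -29/3 (q = 10/(8 - 5 + 2*(-2)) - 2/(-6) = 10/(8 - 5 - 4) - 2*(-⅙) = 10/(-1) + ⅓ = 10*(-1) + ⅓ = -10 + ⅓ = -29/3 ≈ -9.6667)
p(h, U) = 2*h² (p(h, U) = 2*(h*h) = 2*h²)
p(q, 16) - (-162 + 234) = 2*(-29/3)² - (-162 + 234) = 2*(841/9) - 1*72 = 1682/9 - 72 = 1034/9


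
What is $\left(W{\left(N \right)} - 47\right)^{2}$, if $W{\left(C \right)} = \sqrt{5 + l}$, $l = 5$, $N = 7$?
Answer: $\left(47 - \sqrt{10}\right)^{2} \approx 1921.7$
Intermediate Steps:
$W{\left(C \right)} = \sqrt{10}$ ($W{\left(C \right)} = \sqrt{5 + 5} = \sqrt{10}$)
$\left(W{\left(N \right)} - 47\right)^{2} = \left(\sqrt{10} - 47\right)^{2} = \left(-47 + \sqrt{10}\right)^{2}$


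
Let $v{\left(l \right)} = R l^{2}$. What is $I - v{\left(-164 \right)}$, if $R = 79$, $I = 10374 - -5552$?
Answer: $-2108858$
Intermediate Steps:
$I = 15926$ ($I = 10374 + 5552 = 15926$)
$v{\left(l \right)} = 79 l^{2}$
$I - v{\left(-164 \right)} = 15926 - 79 \left(-164\right)^{2} = 15926 - 79 \cdot 26896 = 15926 - 2124784 = -2108858$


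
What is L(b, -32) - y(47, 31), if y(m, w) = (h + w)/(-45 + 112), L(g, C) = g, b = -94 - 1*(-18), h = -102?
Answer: -5021/67 ≈ -74.940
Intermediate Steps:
b = -76 (b = -94 + 18 = -76)
y(m, w) = -102/67 + w/67 (y(m, w) = (-102 + w)/(-45 + 112) = (-102 + w)/67 = (-102 + w)*(1/67) = -102/67 + w/67)
L(b, -32) - y(47, 31) = -76 - (-102/67 + (1/67)*31) = -76 - (-102/67 + 31/67) = -76 - 1*(-71/67) = -76 + 71/67 = -5021/67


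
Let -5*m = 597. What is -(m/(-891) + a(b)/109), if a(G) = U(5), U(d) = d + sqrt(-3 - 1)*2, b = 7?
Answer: -29116/161865 - 4*I/109 ≈ -0.17988 - 0.036697*I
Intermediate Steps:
m = -597/5 (m = -1/5*597 = -597/5 ≈ -119.40)
U(d) = d + 4*I (U(d) = d + sqrt(-4)*2 = d + (2*I)*2 = d + 4*I)
a(G) = 5 + 4*I
-(m/(-891) + a(b)/109) = -(-597/5/(-891) + (5 + 4*I)/109) = -(-597/5*(-1/891) + (5 + 4*I)*(1/109)) = -(199/1485 + (5/109 + 4*I/109)) = -(29116/161865 + 4*I/109) = -29116/161865 - 4*I/109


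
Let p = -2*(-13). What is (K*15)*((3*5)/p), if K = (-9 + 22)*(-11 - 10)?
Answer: -4725/2 ≈ -2362.5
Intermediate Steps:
p = 26
K = -273 (K = 13*(-21) = -273)
(K*15)*((3*5)/p) = (-273*15)*((3*5)/26) = -61425/26 = -4095*15/26 = -4725/2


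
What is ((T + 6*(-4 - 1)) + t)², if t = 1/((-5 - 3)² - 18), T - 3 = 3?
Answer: 1216609/2116 ≈ 574.96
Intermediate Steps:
T = 6 (T = 3 + 3 = 6)
t = 1/46 (t = 1/((-8)² - 18) = 1/(64 - 18) = 1/46 ≈ 0.021739)
((T + 6*(-4 - 1)) + t)² = ((6 + 6*(-4 - 1)) + 1/46)² = ((6 + 6*(-5)) + 1/46)² = ((6 - 30) + 1/46)² = (-24 + 1/46)² = (-1103/46)² = 1216609/2116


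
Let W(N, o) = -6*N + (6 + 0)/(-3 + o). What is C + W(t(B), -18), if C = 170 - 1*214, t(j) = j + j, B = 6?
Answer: -814/7 ≈ -116.29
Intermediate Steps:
t(j) = 2*j
W(N, o) = -6*N + 6/(-3 + o)
C = -44 (C = 170 - 214 = -44)
C + W(t(B), -18) = -44 + 6*(1 + 3*(2*6) - 1*2*6*(-18))/(-3 - 18) = -44 + 6*(1 + 3*12 - 1*12*(-18))/(-21) = -44 + 6*(-1/21)*(1 + 36 + 216) = -44 + 6*(-1/21)*253 = -44 - 506/7 = -814/7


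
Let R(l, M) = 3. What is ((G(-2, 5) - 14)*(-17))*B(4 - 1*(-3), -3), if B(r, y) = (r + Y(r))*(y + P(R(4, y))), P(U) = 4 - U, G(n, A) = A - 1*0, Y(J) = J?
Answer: -4284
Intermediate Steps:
G(n, A) = A (G(n, A) = A + 0 = A)
B(r, y) = 2*r*(1 + y) (B(r, y) = (r + r)*(y + (4 - 1*3)) = (2*r)*(y + (4 - 3)) = (2*r)*(y + 1) = (2*r)*(1 + y) = 2*r*(1 + y))
((G(-2, 5) - 14)*(-17))*B(4 - 1*(-3), -3) = ((5 - 14)*(-17))*(2*(4 - 1*(-3))*(1 - 3)) = (-9*(-17))*(2*(4 + 3)*(-2)) = 153*(2*7*(-2)) = 153*(-28) = -4284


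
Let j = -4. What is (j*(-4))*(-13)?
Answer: -208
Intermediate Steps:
(j*(-4))*(-13) = -4*(-4)*(-13) = 16*(-13) = -208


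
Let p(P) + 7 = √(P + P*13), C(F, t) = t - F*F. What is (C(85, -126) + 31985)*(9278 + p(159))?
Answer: 228381814 + 24634*√2226 ≈ 2.2954e+8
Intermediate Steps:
C(F, t) = t - F²
p(P) = -7 + √14*√P (p(P) = -7 + √(P + P*13) = -7 + √(P + 13*P) = -7 + √(14*P) = -7 + √14*√P)
(C(85, -126) + 31985)*(9278 + p(159)) = ((-126 - 1*85²) + 31985)*(9278 + (-7 + √14*√159)) = ((-126 - 1*7225) + 31985)*(9278 + (-7 + √2226)) = ((-126 - 7225) + 31985)*(9271 + √2226) = (-7351 + 31985)*(9271 + √2226) = 24634*(9271 + √2226) = 228381814 + 24634*√2226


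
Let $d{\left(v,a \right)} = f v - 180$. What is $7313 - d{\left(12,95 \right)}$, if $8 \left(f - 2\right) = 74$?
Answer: $7358$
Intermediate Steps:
$f = \frac{45}{4}$ ($f = 2 + \frac{1}{8} \cdot 74 = 2 + \frac{37}{4} = \frac{45}{4} \approx 11.25$)
$d{\left(v,a \right)} = -180 + \frac{45 v}{4}$ ($d{\left(v,a \right)} = \frac{45 v}{4} - 180 = -180 + \frac{45 v}{4}$)
$7313 - d{\left(12,95 \right)} = 7313 - \left(-180 + \frac{45}{4} \cdot 12\right) = 7313 - \left(-180 + 135\right) = 7313 - -45 = 7313 + 45 = 7358$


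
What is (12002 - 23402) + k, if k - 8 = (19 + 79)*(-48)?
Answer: -16096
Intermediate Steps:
k = -4696 (k = 8 + (19 + 79)*(-48) = 8 + 98*(-48) = 8 - 4704 = -4696)
(12002 - 23402) + k = (12002 - 23402) - 4696 = -11400 - 4696 = -16096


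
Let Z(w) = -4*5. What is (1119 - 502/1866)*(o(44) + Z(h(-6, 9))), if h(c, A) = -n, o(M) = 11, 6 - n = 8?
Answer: -3131328/311 ≈ -10069.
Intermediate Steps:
n = -2 (n = 6 - 1*8 = 6 - 8 = -2)
h(c, A) = 2 (h(c, A) = -1*(-2) = 2)
Z(w) = -20
(1119 - 502/1866)*(o(44) + Z(h(-6, 9))) = (1119 - 502/1866)*(11 - 20) = (1119 - 502*1/1866)*(-9) = (1119 - 251/933)*(-9) = (1043776/933)*(-9) = -3131328/311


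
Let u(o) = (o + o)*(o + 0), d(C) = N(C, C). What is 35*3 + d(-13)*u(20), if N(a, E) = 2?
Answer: 1705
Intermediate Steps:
d(C) = 2
u(o) = 2*o² (u(o) = (2*o)*o = 2*o²)
35*3 + d(-13)*u(20) = 35*3 + 2*(2*20²) = 105 + 2*(2*400) = 105 + 2*800 = 105 + 1600 = 1705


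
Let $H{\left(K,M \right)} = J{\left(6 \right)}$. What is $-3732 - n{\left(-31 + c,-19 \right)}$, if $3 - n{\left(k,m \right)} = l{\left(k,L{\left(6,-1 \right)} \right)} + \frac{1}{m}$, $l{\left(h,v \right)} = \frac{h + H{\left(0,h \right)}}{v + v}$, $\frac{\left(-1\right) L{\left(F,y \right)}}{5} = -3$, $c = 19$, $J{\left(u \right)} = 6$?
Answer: $- \frac{354849}{95} \approx -3735.3$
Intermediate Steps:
$H{\left(K,M \right)} = 6$
$L{\left(F,y \right)} = 15$ ($L{\left(F,y \right)} = \left(-5\right) \left(-3\right) = 15$)
$l{\left(h,v \right)} = \frac{6 + h}{2 v}$ ($l{\left(h,v \right)} = \frac{h + 6}{v + v} = \frac{6 + h}{2 v}$)
$n{\left(k,m \right)} = \frac{14}{5} - \frac{1}{m} - \frac{k}{30}$ ($n{\left(k,m \right)} = 3 - \left(\frac{6 + k}{2 \cdot 15} + \frac{1}{m}\right) = 3 - \left(\frac{1}{2} \cdot \frac{1}{15} \left(6 + k\right) + \frac{1}{m}\right) = 3 - \left(\left(\frac{1}{5} + \frac{k}{30}\right) + \frac{1}{m}\right) = 3 - \left(\frac{1}{5} + \frac{1}{m} + \frac{k}{30}\right) = \frac{14}{5} - \frac{1}{m} - \frac{k}{30}$)
$-3732 - n{\left(-31 + c,-19 \right)} = -3732 - \frac{-30 - 19 \left(84 - \left(-31 + 19\right)\right)}{30 \left(-19\right)} = -3732 - \frac{1}{30} \left(- \frac{1}{19}\right) \left(-30 - 19 \left(84 - -12\right)\right) = -3732 - \frac{1}{30} \left(- \frac{1}{19}\right) \left(-30 - 19 \left(84 + 12\right)\right) = -3732 - \frac{1}{30} \left(- \frac{1}{19}\right) \left(-30 - 1824\right) = -3732 - \frac{1}{30} \left(- \frac{1}{19}\right) \left(-1854\right) = -3732 - \frac{309}{95} = - \frac{354849}{95}$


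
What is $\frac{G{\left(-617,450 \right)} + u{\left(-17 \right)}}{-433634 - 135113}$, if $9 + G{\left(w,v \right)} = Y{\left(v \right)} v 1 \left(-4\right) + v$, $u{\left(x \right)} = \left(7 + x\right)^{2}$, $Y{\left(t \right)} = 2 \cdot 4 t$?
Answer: $\frac{6479459}{568747} \approx 11.393$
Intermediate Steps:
$Y{\left(t \right)} = 8 t$
$G{\left(w,v \right)} = -9 + v - 32 v^{2}$ ($G{\left(w,v \right)} = -9 + \left(8 v v 1 \left(-4\right) + v\right) = -9 + \left(8 v v \left(-4\right) + v\right) = -9 + \left(8 v \left(- 4 v\right) + v\right) = -9 - \left(- v + 32 v^{2}\right) = -9 + v - 32 v^{2}$)
$\frac{G{\left(-617,450 \right)} + u{\left(-17 \right)}}{-433634 - 135113} = \frac{\left(-9 + 450 - 32 \cdot 450^{2}\right) + \left(7 - 17\right)^{2}}{-433634 - 135113} = \frac{\left(-9 + 450 - 6480000\right) + \left(-10\right)^{2}}{-568747} = \left(\left(-9 + 450 - 6480000\right) + 100\right) \left(- \frac{1}{568747}\right) = \left(-6479559 + 100\right) \left(- \frac{1}{568747}\right) = \left(-6479459\right) \left(- \frac{1}{568747}\right) = \frac{6479459}{568747}$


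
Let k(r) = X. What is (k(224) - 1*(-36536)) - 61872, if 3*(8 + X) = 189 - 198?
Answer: -25347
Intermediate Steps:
X = -11 (X = -8 + (189 - 198)/3 = -8 + (1/3)*(-9) = -8 - 3 = -11)
k(r) = -11
(k(224) - 1*(-36536)) - 61872 = (-11 - 1*(-36536)) - 61872 = (-11 + 36536) - 61872 = 36525 - 61872 = -25347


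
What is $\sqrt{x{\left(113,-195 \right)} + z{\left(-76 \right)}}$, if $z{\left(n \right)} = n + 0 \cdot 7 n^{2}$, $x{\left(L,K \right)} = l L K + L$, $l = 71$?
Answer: $4 i \sqrt{97778} \approx 1250.8 i$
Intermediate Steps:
$x{\left(L,K \right)} = L + 71 K L$ ($x{\left(L,K \right)} = 71 L K + L = 71 K L + L = L + 71 K L$)
$z{\left(n \right)} = n$ ($z{\left(n \right)} = n + 0 = n$)
$\sqrt{x{\left(113,-195 \right)} + z{\left(-76 \right)}} = \sqrt{113 \left(1 + 71 \left(-195\right)\right) - 76} = \sqrt{113 \left(1 - 13845\right) - 76} = \sqrt{113 \left(-13844\right) - 76} = \sqrt{-1564372 - 76} = \sqrt{-1564448} = 4 i \sqrt{97778}$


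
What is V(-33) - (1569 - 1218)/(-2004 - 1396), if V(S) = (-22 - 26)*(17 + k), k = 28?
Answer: -7343649/3400 ≈ -2159.9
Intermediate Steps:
V(S) = -2160 (V(S) = (-22 - 26)*(17 + 28) = -48*45 = -2160)
V(-33) - (1569 - 1218)/(-2004 - 1396) = -2160 - (1569 - 1218)/(-2004 - 1396) = -2160 - 351/(-3400) = -2160 - 351*(-1)/3400 = -2160 - 1*(-351/3400) = -2160 + 351/3400 = -7343649/3400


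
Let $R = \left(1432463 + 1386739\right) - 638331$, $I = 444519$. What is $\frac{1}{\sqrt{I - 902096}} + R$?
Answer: $2180871 - \frac{i \sqrt{457577}}{457577} \approx 2.1809 \cdot 10^{6} - 0.0014783 i$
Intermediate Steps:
$R = 2180871$ ($R = 2819202 - 638331 = 2180871$)
$\frac{1}{\sqrt{I - 902096}} + R = \frac{1}{\sqrt{444519 - 902096}} + 2180871 = \frac{1}{\sqrt{-457577}} + 2180871 = \frac{1}{i \sqrt{457577}} + 2180871 = - \frac{i \sqrt{457577}}{457577} + 2180871 = 2180871 - \frac{i \sqrt{457577}}{457577}$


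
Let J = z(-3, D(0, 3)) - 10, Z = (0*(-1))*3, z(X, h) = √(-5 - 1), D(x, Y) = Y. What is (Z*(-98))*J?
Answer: 0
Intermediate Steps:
z(X, h) = I*√6 (z(X, h) = √(-6) = I*√6)
Z = 0 (Z = 0*3 = 0)
J = -10 + I*√6 (J = I*√6 - 10 = -10 + I*√6 ≈ -10.0 + 2.4495*I)
(Z*(-98))*J = (0*(-98))*(-10 + I*√6) = 0*(-10 + I*√6) = 0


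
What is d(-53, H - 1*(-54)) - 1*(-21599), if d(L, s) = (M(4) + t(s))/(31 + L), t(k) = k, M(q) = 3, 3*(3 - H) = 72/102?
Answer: 4038505/187 ≈ 21596.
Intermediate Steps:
H = 47/17 (H = 3 - 24/102 = 3 - 1/3*12/17 = 3 - 4/17 = 47/17 ≈ 2.7647)
d(L, s) = (3 + s)/(31 + L)
d(-53, H - 1*(-54)) - 1*(-21599) = (3 + (47/17 - 1*(-54)))/(31 - 53) - 1*(-21599) = (3 + (47/17 + 54))/(-22) + 21599 = -(3 + 965/17)/22 + 21599 = -1/22*1016/17 + 21599 = -508/187 + 21599 = 4038505/187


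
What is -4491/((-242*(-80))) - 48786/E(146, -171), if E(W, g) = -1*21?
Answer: 314800883/135520 ≈ 2322.9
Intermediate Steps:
E(W, g) = -21
-4491/((-242*(-80))) - 48786/E(146, -171) = -4491/((-242*(-80))) - 48786/(-21) = -4491/19360 - 48786*(-1/21) = -4491*1/19360 + 16262/7 = -4491/19360 + 16262/7 = 314800883/135520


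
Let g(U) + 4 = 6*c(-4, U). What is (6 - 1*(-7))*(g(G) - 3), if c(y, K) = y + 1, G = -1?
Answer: -325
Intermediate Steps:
c(y, K) = 1 + y
g(U) = -22 (g(U) = -4 + 6*(1 - 4) = -4 + 6*(-3) = -4 - 18 = -22)
(6 - 1*(-7))*(g(G) - 3) = (6 - 1*(-7))*(-22 - 3) = (6 + 7)*(-25) = 13*(-25) = -325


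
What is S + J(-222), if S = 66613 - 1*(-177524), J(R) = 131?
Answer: 244268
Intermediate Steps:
S = 244137 (S = 66613 + 177524 = 244137)
S + J(-222) = 244137 + 131 = 244268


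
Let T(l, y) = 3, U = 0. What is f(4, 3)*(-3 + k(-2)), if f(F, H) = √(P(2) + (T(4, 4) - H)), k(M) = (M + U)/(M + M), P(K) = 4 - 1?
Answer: -5*√3/2 ≈ -4.3301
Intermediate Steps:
P(K) = 3
k(M) = ½ (k(M) = (M + 0)/(M + M) = M/((2*M)) = M*(1/(2*M)) = ½)
f(F, H) = √(6 - H) (f(F, H) = √(3 + (3 - H)) = √(6 - H))
f(4, 3)*(-3 + k(-2)) = √(6 - 1*3)*(-3 + ½) = √(6 - 3)*(-5/2) = √3*(-5/2) = -5*√3/2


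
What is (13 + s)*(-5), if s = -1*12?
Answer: -5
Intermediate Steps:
s = -12
(13 + s)*(-5) = (13 - 12)*(-5) = 1*(-5) = -5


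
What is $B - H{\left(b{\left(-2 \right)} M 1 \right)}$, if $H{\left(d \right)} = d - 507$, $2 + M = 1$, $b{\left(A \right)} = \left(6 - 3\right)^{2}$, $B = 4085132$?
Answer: $4085648$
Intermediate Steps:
$b{\left(A \right)} = 9$ ($b{\left(A \right)} = 3^{2} = 9$)
$M = -1$ ($M = -2 + 1 = -1$)
$H{\left(d \right)} = -507 + d$ ($H{\left(d \right)} = d - 507 = -507 + d$)
$B - H{\left(b{\left(-2 \right)} M 1 \right)} = 4085132 - \left(-507 + 9 \left(-1\right) 1\right) = 4085132 - \left(-507 - 9\right) = 4085132 - -516 = 4085132 + 516 = 4085648$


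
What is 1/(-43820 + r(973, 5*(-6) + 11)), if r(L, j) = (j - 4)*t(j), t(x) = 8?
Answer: -1/44004 ≈ -2.2725e-5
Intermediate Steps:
r(L, j) = -32 + 8*j (r(L, j) = (j - 4)*8 = (-4 + j)*8 = -32 + 8*j)
1/(-43820 + r(973, 5*(-6) + 11)) = 1/(-43820 + (-32 + 8*(5*(-6) + 11))) = 1/(-43820 + (-32 + 8*(-30 + 11))) = 1/(-43820 + (-32 + 8*(-19))) = 1/(-43820 + (-32 - 152)) = 1/(-43820 - 184) = 1/(-44004) = -1/44004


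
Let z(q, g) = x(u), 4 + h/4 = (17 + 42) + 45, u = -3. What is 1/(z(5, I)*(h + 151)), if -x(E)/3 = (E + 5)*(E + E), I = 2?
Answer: 1/19836 ≈ 5.0413e-5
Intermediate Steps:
h = 400 (h = -16 + 4*((17 + 42) + 45) = -16 + 4*(59 + 45) = -16 + 4*104 = -16 + 416 = 400)
x(E) = -6*E*(5 + E) (x(E) = -3*(E + 5)*(E + E) = -3*(5 + E)*2*E = -6*E*(5 + E))
z(q, g) = 36 (z(q, g) = -6*(-3)*(5 - 3) = -6*(-3)*2 = 36)
1/(z(5, I)*(h + 151)) = 1/(36*(400 + 151)) = 1/(36*551) = 1/19836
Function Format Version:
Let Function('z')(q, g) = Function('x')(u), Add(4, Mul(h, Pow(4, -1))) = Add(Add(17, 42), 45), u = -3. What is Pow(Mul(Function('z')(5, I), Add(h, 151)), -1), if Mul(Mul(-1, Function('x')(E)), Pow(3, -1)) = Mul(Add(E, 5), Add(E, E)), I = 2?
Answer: Rational(1, 19836) ≈ 5.0413e-5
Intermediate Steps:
h = 400 (h = Add(-16, Mul(4, Add(Add(17, 42), 45))) = Add(-16, Mul(4, Add(59, 45))) = Add(-16, Mul(4, 104)) = Add(-16, 416) = 400)
Function('x')(E) = Mul(-6, E, Add(5, E)) (Function('x')(E) = Mul(-3, Mul(Add(E, 5), Add(E, E))) = Mul(-3, Mul(Add(5, E), Mul(2, E))) = Mul(-3, Mul(2, E, Add(5, E))) = Mul(-6, E, Add(5, E)))
Function('z')(q, g) = 36 (Function('z')(q, g) = Mul(-6, -3, Add(5, -3)) = Mul(-6, -3, 2) = 36)
Pow(Mul(Function('z')(5, I), Add(h, 151)), -1) = Pow(Mul(36, Add(400, 151)), -1) = Pow(Mul(36, 551), -1) = Pow(19836, -1) = Rational(1, 19836)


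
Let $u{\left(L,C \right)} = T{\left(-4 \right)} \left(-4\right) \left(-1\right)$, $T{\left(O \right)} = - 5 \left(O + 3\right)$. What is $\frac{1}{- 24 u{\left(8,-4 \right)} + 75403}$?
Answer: $\frac{1}{74923} \approx 1.3347 \cdot 10^{-5}$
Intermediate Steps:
$T{\left(O \right)} = -15 - 5 O$ ($T{\left(O \right)} = - 5 \left(3 + O\right) = -15 - 5 O$)
$u{\left(L,C \right)} = 20$ ($u{\left(L,C \right)} = \left(-15 - -20\right) \left(-4\right) \left(-1\right) = \left(-15 + 20\right) \left(-4\right) \left(-1\right) = 5 \left(-4\right) \left(-1\right) = \left(-20\right) \left(-1\right) = 20$)
$\frac{1}{- 24 u{\left(8,-4 \right)} + 75403} = \frac{1}{\left(-24\right) 20 + 75403} = \frac{1}{-480 + 75403} = \frac{1}{74923}$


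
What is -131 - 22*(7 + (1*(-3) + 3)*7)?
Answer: -285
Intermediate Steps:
-131 - 22*(7 + (1*(-3) + 3)*7) = -131 - 22*(7 + (-3 + 3)*7) = -131 - 22*(7 + 0*7) = -131 - 22*(7 + 0) = -131 - 22*7 = -131 - 154 = -285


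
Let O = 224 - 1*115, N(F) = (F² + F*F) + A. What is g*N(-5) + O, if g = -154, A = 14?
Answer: -9747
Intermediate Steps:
N(F) = 14 + 2*F² (N(F) = (F² + F*F) + 14 = (F² + F²) + 14 = 2*F² + 14 = 14 + 2*F²)
O = 109 (O = 224 - 115 = 109)
g*N(-5) + O = -154*(14 + 2*(-5)²) + 109 = -154*(14 + 2*25) + 109 = -154*(14 + 50) + 109 = -154*64 + 109 = -9856 + 109 = -9747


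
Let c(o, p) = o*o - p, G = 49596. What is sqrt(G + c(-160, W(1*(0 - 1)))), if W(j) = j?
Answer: sqrt(75197) ≈ 274.22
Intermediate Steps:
c(o, p) = o**2 - p
sqrt(G + c(-160, W(1*(0 - 1)))) = sqrt(49596 + ((-160)**2 - (0 - 1))) = sqrt(49596 + (25600 - (-1))) = sqrt(49596 + (25600 - 1*(-1))) = sqrt(49596 + (25600 + 1)) = sqrt(49596 + 25601) = sqrt(75197)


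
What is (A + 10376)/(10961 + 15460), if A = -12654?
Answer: -2278/26421 ≈ -0.086219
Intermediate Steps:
(A + 10376)/(10961 + 15460) = (-12654 + 10376)/(10961 + 15460) = -2278/26421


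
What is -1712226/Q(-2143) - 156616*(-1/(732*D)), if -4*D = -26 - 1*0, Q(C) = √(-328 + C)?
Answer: 78308/2379 + 1712226*I*√2471/2471 ≈ 32.916 + 34445.0*I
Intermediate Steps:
D = 13/2 (D = -(-26 - 1*0)/4 = -(-26 + 0)/4 = -¼*(-26) = 13/2 ≈ 6.5000)
-1712226/Q(-2143) - 156616*(-1/(732*D)) = -1712226/√(-328 - 2143) - 156616/(((13/2)*(-12))*61) = -1712226*(-I*√2471/2471) - 156616/((-78*61)) = -1712226*(-I*√2471/2471) - 156616/(-4758) = -(-1712226)*I*√2471/2471 - 156616*(-1/4758) = 1712226*I*√2471/2471 + 78308/2379 = 78308/2379 + 1712226*I*√2471/2471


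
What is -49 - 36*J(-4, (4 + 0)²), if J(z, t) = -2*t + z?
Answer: 1247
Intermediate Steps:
J(z, t) = z - 2*t
-49 - 36*J(-4, (4 + 0)²) = -49 - 36*(-4 - 2*(4 + 0)²) = -49 - 36*(-4 - 2*4²) = -49 - 36*(-4 - 2*16) = -49 - 36*(-4 - 32) = -49 - 36*(-36) = -49 + 1296 = 1247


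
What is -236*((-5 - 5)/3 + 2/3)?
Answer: 1888/3 ≈ 629.33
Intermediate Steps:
-236*((-5 - 5)/3 + 2/3) = -236*(-10*⅓ + 2*(⅓)) = -236*(-10/3 + ⅔) = -236*(-8/3) = 1888/3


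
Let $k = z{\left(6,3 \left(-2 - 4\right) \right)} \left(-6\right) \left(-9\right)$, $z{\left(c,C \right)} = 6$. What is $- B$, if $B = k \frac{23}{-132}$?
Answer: $\frac{621}{11} \approx 56.455$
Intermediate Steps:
$k = 324$ ($k = 6 \left(-6\right) \left(-9\right) = \left(-36\right) \left(-9\right) = 324$)
$B = - \frac{621}{11}$ ($B = 324 \frac{23}{-132} = 324 \cdot 23 \left(- \frac{1}{132}\right) = 324 \left(- \frac{23}{132}\right) = - \frac{621}{11} \approx -56.455$)
$- B = \left(-1\right) \left(- \frac{621}{11}\right) = \frac{621}{11}$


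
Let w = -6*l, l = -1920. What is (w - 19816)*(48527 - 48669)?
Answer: 1178032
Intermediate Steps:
w = 11520 (w = -6*(-1920) = 11520)
(w - 19816)*(48527 - 48669) = (11520 - 19816)*(48527 - 48669) = -8296*(-142) = 1178032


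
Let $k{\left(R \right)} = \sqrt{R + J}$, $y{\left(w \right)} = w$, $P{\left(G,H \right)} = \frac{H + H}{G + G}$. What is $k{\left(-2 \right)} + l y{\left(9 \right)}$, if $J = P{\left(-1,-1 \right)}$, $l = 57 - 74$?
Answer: $-153 + i \approx -153.0 + 1.0 i$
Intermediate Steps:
$l = -17$
$P{\left(G,H \right)} = \frac{H}{G}$ ($P{\left(G,H \right)} = \frac{2 H}{2 G} = 2 H \frac{1}{2 G} = \frac{H}{G}$)
$J = 1$ ($J = - \frac{1}{-1} = \left(-1\right) \left(-1\right) = 1$)
$k{\left(R \right)} = \sqrt{1 + R}$ ($k{\left(R \right)} = \sqrt{R + 1} = \sqrt{1 + R}$)
$k{\left(-2 \right)} + l y{\left(9 \right)} = \sqrt{1 - 2} - 153 = \sqrt{-1} - 153 = i - 153 = -153 + i$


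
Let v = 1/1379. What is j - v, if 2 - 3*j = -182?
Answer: 253733/4137 ≈ 61.333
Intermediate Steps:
j = 184/3 (j = ⅔ - ⅓*(-182) = ⅔ + 182/3 = 184/3 ≈ 61.333)
v = 1/1379 ≈ 0.00072516
j - v = 184/3 - 1*1/1379 = 184/3 - 1/1379 = 253733/4137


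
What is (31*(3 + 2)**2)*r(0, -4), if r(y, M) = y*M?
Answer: 0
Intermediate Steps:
r(y, M) = M*y
(31*(3 + 2)**2)*r(0, -4) = (31*(3 + 2)**2)*(-4*0) = (31*5**2)*0 = (31*25)*0 = 775*0 = 0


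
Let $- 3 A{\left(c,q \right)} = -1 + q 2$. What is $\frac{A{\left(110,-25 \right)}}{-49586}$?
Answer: $- \frac{17}{49586} \approx -0.00034284$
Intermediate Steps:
$A{\left(c,q \right)} = \frac{1}{3} - \frac{2 q}{3}$ ($A{\left(c,q \right)} = - \frac{-1 + q 2}{3} = - \frac{-1 + 2 q}{3} = \frac{1}{3} - \frac{2 q}{3}$)
$\frac{A{\left(110,-25 \right)}}{-49586} = \frac{\frac{1}{3} - - \frac{50}{3}}{-49586} = \left(\frac{1}{3} + \frac{50}{3}\right) \left(- \frac{1}{49586}\right) = 17 \left(- \frac{1}{49586}\right) = - \frac{17}{49586}$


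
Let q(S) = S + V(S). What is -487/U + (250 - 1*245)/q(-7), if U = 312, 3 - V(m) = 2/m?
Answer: -907/312 ≈ -2.9071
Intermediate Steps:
V(m) = 3 - 2/m
q(S) = 3 + S - 2/S (q(S) = S + (3 - 2/S) = 3 + S - 2/S)
-487/U + (250 - 1*245)/q(-7) = -487/312 + (250 - 1*245)/(3 - 7 - 2/(-7)) = -487*1/312 + (250 - 245)/(3 - 7 - 2*(-⅐)) = -487/312 + 5/(3 - 7 + 2/7) = -487/312 + 5/(-26/7) = -487/312 + 5*(-7/26) = -487/312 - 35/26 = -907/312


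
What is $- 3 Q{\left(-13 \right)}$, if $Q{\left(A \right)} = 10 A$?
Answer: $390$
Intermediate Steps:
$- 3 Q{\left(-13 \right)} = - 3 \cdot 10 \left(-13\right) = \left(-3\right) \left(-130\right) = 390$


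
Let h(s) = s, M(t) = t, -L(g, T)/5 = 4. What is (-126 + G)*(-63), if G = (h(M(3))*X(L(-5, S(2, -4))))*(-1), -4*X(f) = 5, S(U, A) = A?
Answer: 30807/4 ≈ 7701.8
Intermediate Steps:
L(g, T) = -20 (L(g, T) = -5*4 = -20)
X(f) = -5/4 (X(f) = -¼*5 = -5/4)
G = 15/4 (G = (3*(-5/4))*(-1) = -15/4*(-1) = 15/4 ≈ 3.7500)
(-126 + G)*(-63) = (-126 + 15/4)*(-63) = -489/4*(-63) = 30807/4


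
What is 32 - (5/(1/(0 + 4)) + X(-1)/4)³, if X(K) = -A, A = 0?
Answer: -7968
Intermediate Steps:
X(K) = 0 (X(K) = -1*0 = 0)
32 - (5/(1/(0 + 4)) + X(-1)/4)³ = 32 - (5/(1/(0 + 4)) + 0/4)³ = 32 - (5/(1/4) + 0*(¼))³ = 32 - (5/(¼) + 0)³ = 32 - (5*4 + 0)³ = 32 - (20 + 0)³ = 32 - 1*20³ = 32 - 1*8000 = 32 - 8000 = -7968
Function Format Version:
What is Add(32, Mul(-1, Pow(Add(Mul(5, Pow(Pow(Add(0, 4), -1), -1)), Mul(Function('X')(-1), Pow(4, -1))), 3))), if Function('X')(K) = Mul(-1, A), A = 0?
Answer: -7968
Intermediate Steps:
Function('X')(K) = 0 (Function('X')(K) = Mul(-1, 0) = 0)
Add(32, Mul(-1, Pow(Add(Mul(5, Pow(Pow(Add(0, 4), -1), -1)), Mul(Function('X')(-1), Pow(4, -1))), 3))) = Add(32, Mul(-1, Pow(Add(Mul(5, Pow(Pow(Add(0, 4), -1), -1)), Mul(0, Pow(4, -1))), 3))) = Add(32, Mul(-1, Pow(Add(Mul(5, Pow(Pow(4, -1), -1)), Mul(0, Rational(1, 4))), 3))) = Add(32, Mul(-1, Pow(Add(Mul(5, Pow(Rational(1, 4), -1)), 0), 3))) = Add(32, Mul(-1, Pow(Add(Mul(5, 4), 0), 3))) = Add(32, Mul(-1, Pow(Add(20, 0), 3))) = Add(32, Mul(-1, Pow(20, 3))) = Add(32, Mul(-1, 8000)) = Add(32, -8000) = -7968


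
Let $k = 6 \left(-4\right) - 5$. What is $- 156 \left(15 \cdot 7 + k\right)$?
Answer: $-11856$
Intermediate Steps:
$k = -29$ ($k = -24 - 5 = -29$)
$- 156 \left(15 \cdot 7 + k\right) = - 156 \left(15 \cdot 7 - 29\right) = - 156 \left(105 - 29\right) = \left(-156\right) 76 = -11856$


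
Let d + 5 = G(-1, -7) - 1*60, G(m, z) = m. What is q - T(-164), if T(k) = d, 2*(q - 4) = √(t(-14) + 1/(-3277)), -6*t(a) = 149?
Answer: 70 + I*√9600541698/39324 ≈ 70.0 + 2.4917*I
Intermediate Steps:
t(a) = -149/6 (t(a) = -⅙*149 = -149/6)
q = 4 + I*√9600541698/39324 (q = 4 + √(-149/6 + 1/(-3277))/2 = 4 + √(-149/6 - 1/3277)/2 = 4 + √(-488279/19662)/2 = 4 + (I*√9600541698/19662)/2 = 4 + I*√9600541698/39324 ≈ 4.0 + 2.4917*I)
d = -66 (d = -5 + (-1 - 1*60) = -5 + (-1 - 60) = -5 - 61 = -66)
T(k) = -66
q - T(-164) = (4 + I*√9600541698/39324) - 1*(-66) = (4 + I*√9600541698/39324) + 66 = 70 + I*√9600541698/39324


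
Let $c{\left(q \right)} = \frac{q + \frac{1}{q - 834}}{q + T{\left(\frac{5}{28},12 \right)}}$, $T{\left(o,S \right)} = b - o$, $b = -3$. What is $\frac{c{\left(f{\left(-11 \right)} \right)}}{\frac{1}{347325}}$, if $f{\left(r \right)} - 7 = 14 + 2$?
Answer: $\frac{12092837680}{30007} \approx 4.03 \cdot 10^{5}$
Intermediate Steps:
$T{\left(o,S \right)} = -3 - o$
$f{\left(r \right)} = 23$ ($f{\left(r \right)} = 7 + \left(14 + 2\right) = 7 + 16 = 23$)
$c{\left(q \right)} = \frac{q + \frac{1}{-834 + q}}{- \frac{89}{28} + q}$ ($c{\left(q \right)} = \frac{q + \frac{1}{q - 834}}{q - \left(3 + \frac{5}{28}\right)} = \frac{q + \frac{1}{-834 + q}}{q - \left(3 + 5 \cdot \frac{1}{28}\right)} = \frac{q + \frac{1}{-834 + q}}{q - \frac{89}{28}} = \frac{q + \frac{1}{-834 + q}}{- \frac{89}{28} + q}$)
$\frac{c{\left(f{\left(-11 \right)} \right)}}{\frac{1}{347325}} = \frac{28 \frac{1}{74226 - 539143 + 28 \cdot 23^{2}} \left(1 + 23^{2} - 19182\right)}{\frac{1}{347325}} = \frac{28 \left(1 + 529 - 19182\right)}{74226 - 539143 + 28 \cdot 529} \frac{1}{\frac{1}{347325}} = 28 \frac{1}{74226 - 539143 + 14812} \left(-18652\right) 347325 = 28 \frac{1}{-450105} \left(-18652\right) 347325 = 28 \left(- \frac{1}{450105}\right) \left(-18652\right) 347325 = \frac{522256}{450105} \cdot 347325 = \frac{12092837680}{30007}$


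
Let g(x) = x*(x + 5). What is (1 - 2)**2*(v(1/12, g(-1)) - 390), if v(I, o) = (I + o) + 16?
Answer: -4535/12 ≈ -377.92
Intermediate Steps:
g(x) = x*(5 + x)
v(I, o) = 16 + I + o
(1 - 2)**2*(v(1/12, g(-1)) - 390) = (1 - 2)**2*((16 + 1/12 - (5 - 1)) - 390) = (-1)**2*((16 + 1/12 - 1*4) - 390) = 1*((16 + 1/12 - 4) - 390) = 1*(145/12 - 390) = 1*(-4535/12) = -4535/12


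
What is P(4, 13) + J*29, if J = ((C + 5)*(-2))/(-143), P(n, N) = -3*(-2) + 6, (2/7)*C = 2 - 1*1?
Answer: 2209/143 ≈ 15.448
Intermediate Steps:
C = 7/2 (C = 7*(2 - 1*1)/2 = 7*(2 - 1)/2 = (7/2)*1 = 7/2 ≈ 3.5000)
P(n, N) = 12 (P(n, N) = 6 + 6 = 12)
J = 17/143 (J = ((7/2 + 5)*(-2))/(-143) = ((17/2)*(-2))*(-1/143) = -17*(-1/143) = 17/143 ≈ 0.11888)
P(4, 13) + J*29 = 12 + (17/143)*29 = 12 + 493/143 = 2209/143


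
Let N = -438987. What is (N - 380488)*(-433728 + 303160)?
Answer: 106997211800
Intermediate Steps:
(N - 380488)*(-433728 + 303160) = (-438987 - 380488)*(-433728 + 303160) = -819475*(-130568) = 106997211800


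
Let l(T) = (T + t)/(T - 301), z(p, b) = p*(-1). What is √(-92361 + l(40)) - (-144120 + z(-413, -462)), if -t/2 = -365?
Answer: 143707 + I*√699102739/87 ≈ 1.4371e+5 + 303.91*I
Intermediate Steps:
t = 730 (t = -2*(-365) = 730)
z(p, b) = -p
l(T) = (730 + T)/(-301 + T) (l(T) = (T + 730)/(T - 301) = (730 + T)/(-301 + T))
√(-92361 + l(40)) - (-144120 + z(-413, -462)) = √(-92361 + (730 + 40)/(-301 + 40)) - (-144120 - 1*(-413)) = √(-92361 + 770/(-261)) - (-144120 + 413) = √(-92361 - 1/261*770) - 1*(-143707) = √(-92361 - 770/261) + 143707 = √(-24106991/261) + 143707 = I*√699102739/87 + 143707 = 143707 + I*√699102739/87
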